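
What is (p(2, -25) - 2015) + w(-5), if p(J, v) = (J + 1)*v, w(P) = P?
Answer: -2095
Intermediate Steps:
p(J, v) = v*(1 + J) (p(J, v) = (1 + J)*v = v*(1 + J))
(p(2, -25) - 2015) + w(-5) = (-25*(1 + 2) - 2015) - 5 = (-25*3 - 2015) - 5 = (-75 - 2015) - 5 = -2090 - 5 = -2095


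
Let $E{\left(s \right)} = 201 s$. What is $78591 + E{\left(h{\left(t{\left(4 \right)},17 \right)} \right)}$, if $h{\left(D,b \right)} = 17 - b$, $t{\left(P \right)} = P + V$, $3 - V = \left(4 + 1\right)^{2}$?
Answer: $78591$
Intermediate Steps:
$V = -22$ ($V = 3 - \left(4 + 1\right)^{2} = 3 - 5^{2} = 3 - 25 = -22$)
$t{\left(P \right)} = -22 + P$ ($t{\left(P \right)} = P - 22 = -22 + P$)
$78591 + E{\left(h{\left(t{\left(4 \right)},17 \right)} \right)} = 78591 + 201 \left(17 - 17\right) = 78591 + 201 \cdot 0 = 78591 + 0 = 78591$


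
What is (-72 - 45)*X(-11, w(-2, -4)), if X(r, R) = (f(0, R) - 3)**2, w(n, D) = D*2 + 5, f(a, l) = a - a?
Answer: -1053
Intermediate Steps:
f(a, l) = 0
w(n, D) = 5 + 2*D (w(n, D) = 2*D + 5 = 5 + 2*D)
X(r, R) = 9 (X(r, R) = (0 - 3)**2 = (-3)**2 = 9)
(-72 - 45)*X(-11, w(-2, -4)) = (-72 - 45)*9 = -117*9 = -1053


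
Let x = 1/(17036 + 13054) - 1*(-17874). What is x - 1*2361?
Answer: 466786171/30090 ≈ 15513.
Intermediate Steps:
x = 537828661/30090 (x = 1/30090 + 17874 = 537828661/30090 ≈ 17874.)
x - 1*2361 = 537828661/30090 - 1*2361 = 537828661/30090 - 2361 = 466786171/30090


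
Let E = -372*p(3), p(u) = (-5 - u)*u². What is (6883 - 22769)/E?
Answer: -7943/13392 ≈ -0.59311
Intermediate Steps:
p(u) = u²*(-5 - u)
E = 26784 (E = -372*3²*(-5 - 1*3) = -3348*(-5 - 3) = -3348*(-8) = -372*(-72) = 26784)
(6883 - 22769)/E = (6883 - 22769)/26784 = -15886*1/26784 = -7943/13392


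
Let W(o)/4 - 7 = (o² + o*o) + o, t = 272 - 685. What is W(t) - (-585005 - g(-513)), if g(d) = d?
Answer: 1947420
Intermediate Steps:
t = -413
W(o) = 28 + 4*o + 8*o² (W(o) = 28 + 4*((o² + o*o) + o) = 28 + 4*((o² + o²) + o) = 28 + 4*(2*o² + o) = 28 + 4*(o + 2*o²) = 28 + (4*o + 8*o²) = 28 + 4*o + 8*o²)
W(t) - (-585005 - g(-513)) = (28 + 4*(-413) + 8*(-413)²) - (-585005 - 1*(-513)) = (28 - 1652 + 8*170569) - (-585005 + 513) = (28 - 1652 + 1364552) - 1*(-584492) = 1362928 + 584492 = 1947420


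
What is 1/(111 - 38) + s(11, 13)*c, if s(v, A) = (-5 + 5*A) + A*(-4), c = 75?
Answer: 43801/73 ≈ 600.01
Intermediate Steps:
s(v, A) = -5 + A (s(v, A) = (-5 + 5*A) - 4*A = -5 + A)
1/(111 - 38) + s(11, 13)*c = 1/(111 - 38) + (-5 + 13)*75 = 1/73 + 8*75 = 1/73 + 600 = 43801/73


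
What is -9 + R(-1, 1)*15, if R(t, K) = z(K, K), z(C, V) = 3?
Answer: 36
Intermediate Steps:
R(t, K) = 3
-9 + R(-1, 1)*15 = -9 + 3*15 = -9 + 45 = 36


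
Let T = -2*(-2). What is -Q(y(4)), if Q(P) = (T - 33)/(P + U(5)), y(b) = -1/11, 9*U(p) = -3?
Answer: -957/14 ≈ -68.357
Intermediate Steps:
U(p) = -⅓ (U(p) = (⅑)*(-3) = -⅓)
T = 4
y(b) = -1/11 (y(b) = -1*1/11 = -1/11)
Q(P) = -29/(-⅓ + P) (Q(P) = (4 - 33)/(P - ⅓) = -29/(-⅓ + P))
-Q(y(4)) = -(-87)/(-1 + 3*(-1/11)) = -(-87)/(-1 - 3/11) = -(-87)/(-14/11) = -(-87)*(-11)/14 = -1*957/14 = -957/14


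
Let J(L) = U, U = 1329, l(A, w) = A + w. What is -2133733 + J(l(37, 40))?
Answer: -2132404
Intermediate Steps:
J(L) = 1329
-2133733 + J(l(37, 40)) = -2133733 + 1329 = -2132404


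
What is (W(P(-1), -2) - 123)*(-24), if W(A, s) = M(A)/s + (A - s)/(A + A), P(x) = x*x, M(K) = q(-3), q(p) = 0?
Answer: 2916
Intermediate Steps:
M(K) = 0
P(x) = x**2
W(A, s) = (A - s)/(2*A) (W(A, s) = 0/s + (A - s)/(A + A) = 0 + (A - s)/((2*A)) = 0 + (A - s)*(1/(2*A)) = 0 + (A - s)/(2*A) = (A - s)/(2*A))
(W(P(-1), -2) - 123)*(-24) = (((-1)**2 - 1*(-2))/(2*((-1)**2)) - 123)*(-24) = ((1/2)*(1 + 2)/1 - 123)*(-24) = ((1/2)*1*3 - 123)*(-24) = (3/2 - 123)*(-24) = -243/2*(-24) = 2916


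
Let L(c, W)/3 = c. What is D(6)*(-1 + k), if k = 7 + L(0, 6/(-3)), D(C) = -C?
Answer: -36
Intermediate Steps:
L(c, W) = 3*c
k = 7 (k = 7 + 3*0 = 7 + 0 = 7)
D(6)*(-1 + k) = (-1*6)*(-1 + 7) = -6*6 = -36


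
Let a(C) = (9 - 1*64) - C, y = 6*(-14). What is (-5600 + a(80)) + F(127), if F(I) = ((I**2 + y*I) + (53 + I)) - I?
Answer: -221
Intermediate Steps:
y = -84
F(I) = 53 + I**2 - 84*I (F(I) = ((I**2 - 84*I) + (53 + I)) - I = (53 + I**2 - 83*I) - I = 53 + I**2 - 84*I)
a(C) = -55 - C (a(C) = (9 - 64) - C = -55 - C)
(-5600 + a(80)) + F(127) = (-5600 + (-55 - 1*80)) + (53 + 127**2 - 84*127) = (-5600 + (-55 - 80)) + (53 + 16129 - 10668) = (-5600 - 135) + 5514 = -5735 + 5514 = -221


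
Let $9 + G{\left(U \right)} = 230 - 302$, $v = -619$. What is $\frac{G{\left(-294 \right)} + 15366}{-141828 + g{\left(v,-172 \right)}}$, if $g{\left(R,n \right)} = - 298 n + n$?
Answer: $- \frac{5095}{30248} \approx -0.16844$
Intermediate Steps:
$G{\left(U \right)} = -81$ ($G{\left(U \right)} = -9 + \left(230 - 302\right) = -9 - 72 = -81$)
$g{\left(R,n \right)} = - 297 n$
$\frac{G{\left(-294 \right)} + 15366}{-141828 + g{\left(v,-172 \right)}} = \frac{-81 + 15366}{-141828 - -51084} = \frac{15285}{-141828 + 51084} = \frac{15285}{-90744} = 15285 \left(- \frac{1}{90744}\right) = - \frac{5095}{30248}$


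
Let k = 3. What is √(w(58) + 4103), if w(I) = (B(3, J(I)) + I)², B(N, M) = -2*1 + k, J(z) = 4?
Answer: 4*√474 ≈ 87.086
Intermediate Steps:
B(N, M) = 1 (B(N, M) = -2*1 + 3 = -2 + 3 = 1)
w(I) = (1 + I)²
√(w(58) + 4103) = √((1 + 58)² + 4103) = √(59² + 4103) = √(3481 + 4103) = √7584 = 4*√474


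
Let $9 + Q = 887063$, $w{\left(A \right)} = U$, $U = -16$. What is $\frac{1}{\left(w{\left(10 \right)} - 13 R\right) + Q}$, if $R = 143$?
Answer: $\frac{1}{885179} \approx 1.1297 \cdot 10^{-6}$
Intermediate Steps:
$w{\left(A \right)} = -16$
$Q = 887054$ ($Q = -9 + 887063 = 887054$)
$\frac{1}{\left(w{\left(10 \right)} - 13 R\right) + Q} = \frac{1}{\left(-16 - 1859\right) + 887054} = \frac{1}{-1875 + 887054} = \frac{1}{885179}$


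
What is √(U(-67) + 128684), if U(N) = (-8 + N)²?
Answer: 7*√2741 ≈ 366.48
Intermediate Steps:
√(U(-67) + 128684) = √((-8 - 67)² + 128684) = √((-75)² + 128684) = √(5625 + 128684) = √134309 = 7*√2741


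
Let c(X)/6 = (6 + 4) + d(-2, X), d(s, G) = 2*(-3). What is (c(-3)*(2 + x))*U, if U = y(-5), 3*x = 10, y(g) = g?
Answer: -640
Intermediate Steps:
x = 10/3 (x = (⅓)*10 = 10/3 ≈ 3.3333)
U = -5
d(s, G) = -6
c(X) = 24 (c(X) = 6*((6 + 4) - 6) = 6*(10 - 6) = 6*4 = 24)
(c(-3)*(2 + x))*U = (24*(2 + 10/3))*(-5) = (24*(16/3))*(-5) = 128*(-5) = -640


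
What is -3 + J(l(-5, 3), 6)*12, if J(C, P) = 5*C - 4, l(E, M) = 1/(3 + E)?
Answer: -81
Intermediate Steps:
J(C, P) = -4 + 5*C
-3 + J(l(-5, 3), 6)*12 = -3 + (-4 + 5/(3 - 5))*12 = -3 + (-4 + 5/(-2))*12 = -3 + (-4 + 5*(-½))*12 = -3 + (-4 - 5/2)*12 = -3 - 13/2*12 = -3 - 78 = -81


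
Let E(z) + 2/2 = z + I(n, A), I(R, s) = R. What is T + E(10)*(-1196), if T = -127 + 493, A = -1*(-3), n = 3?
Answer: -13986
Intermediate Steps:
A = 3
T = 366
E(z) = 2 + z (E(z) = -1 + (z + 3) = -1 + (3 + z) = 2 + z)
T + E(10)*(-1196) = 366 + (2 + 10)*(-1196) = 366 + 12*(-1196) = 366 - 14352 = -13986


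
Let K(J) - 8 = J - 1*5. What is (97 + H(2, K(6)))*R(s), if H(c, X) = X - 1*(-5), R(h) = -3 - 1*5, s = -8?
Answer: -888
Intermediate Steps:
K(J) = 3 + J (K(J) = 8 + (J - 1*5) = 8 + (J - 5) = 8 + (-5 + J) = 3 + J)
R(h) = -8 (R(h) = -3 - 5 = -8)
H(c, X) = 5 + X (H(c, X) = X + 5 = 5 + X)
(97 + H(2, K(6)))*R(s) = (97 + (5 + (3 + 6)))*(-8) = (97 + (5 + 9))*(-8) = (97 + 14)*(-8) = 111*(-8) = -888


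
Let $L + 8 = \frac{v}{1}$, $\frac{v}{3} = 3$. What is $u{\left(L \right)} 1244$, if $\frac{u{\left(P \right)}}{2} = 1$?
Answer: $2488$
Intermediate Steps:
$v = 9$ ($v = 3 \cdot 3 = 9$)
$L = 1$ ($L = -8 + \frac{9}{1} = -8 + 9 \cdot 1 = -8 + 9 = 1$)
$u{\left(P \right)} = 2$ ($u{\left(P \right)} = 2 \cdot 1 = 2$)
$u{\left(L \right)} 1244 = 2 \cdot 1244 = 2488$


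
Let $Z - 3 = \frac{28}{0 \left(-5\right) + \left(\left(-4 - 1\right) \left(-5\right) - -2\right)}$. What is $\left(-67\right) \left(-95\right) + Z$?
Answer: $\frac{171964}{27} \approx 6369.0$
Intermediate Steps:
$Z = \frac{109}{27}$ ($Z = 3 + \frac{28}{0 \left(-5\right) + \left(\left(-4 - 1\right) \left(-5\right) - -2\right)} = 3 + \frac{28}{0 + \left(\left(-5\right) \left(-5\right) + \left(-2 + 4\right)\right)} = 3 + \frac{28}{0 + \left(25 + 2\right)} = 3 + \frac{28}{0 + 27} = 3 + \frac{28}{27} = \frac{109}{27} \approx 4.037$)
$\left(-67\right) \left(-95\right) + Z = \left(-67\right) \left(-95\right) + \frac{109}{27} = 6365 + \frac{109}{27} = \frac{171964}{27}$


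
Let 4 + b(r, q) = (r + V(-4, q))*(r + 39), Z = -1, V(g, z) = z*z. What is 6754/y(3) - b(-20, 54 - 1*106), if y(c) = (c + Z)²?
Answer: -98607/2 ≈ -49304.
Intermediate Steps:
V(g, z) = z²
b(r, q) = -4 + (39 + r)*(r + q²) (b(r, q) = -4 + (r + q²)*(r + 39) = -4 + (r + q²)*(39 + r) = -4 + (39 + r)*(r + q²))
y(c) = (-1 + c)² (y(c) = (c - 1)² = (-1 + c)²)
6754/y(3) - b(-20, 54 - 1*106) = 6754/((-1 + 3)²) - (-4 + (-20)² + 39*(-20) + 39*(54 - 1*106)² - 20*(54 - 1*106)²) = 6754/(2²) - (-4 + 400 - 780 + 39*(54 - 106)² - 20*(54 - 106)²) = 6754/4 - (-4 + 400 - 780 + 39*(-52)² - 20*(-52)²) = 6754*(¼) - (-4 + 400 - 780 + 39*2704 - 20*2704) = 3377/2 - (-4 + 400 - 780 + 105456 - 54080) = 3377/2 - 1*50992 = 3377/2 - 50992 = -98607/2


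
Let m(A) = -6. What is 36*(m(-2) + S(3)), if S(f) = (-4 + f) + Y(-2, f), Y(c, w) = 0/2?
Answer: -252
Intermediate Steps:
Y(c, w) = 0 (Y(c, w) = 0*(1/2) = 0)
S(f) = -4 + f (S(f) = (-4 + f) + 0 = -4 + f)
36*(m(-2) + S(3)) = 36*(-6 + (-4 + 3)) = 36*(-6 - 1) = 36*(-7) = -252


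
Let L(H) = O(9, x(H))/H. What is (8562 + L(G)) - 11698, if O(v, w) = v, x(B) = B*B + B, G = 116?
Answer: -363767/116 ≈ -3135.9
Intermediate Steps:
x(B) = B + B**2 (x(B) = B**2 + B = B + B**2)
L(H) = 9/H
(8562 + L(G)) - 11698 = (8562 + 9/116) - 11698 = 993201/116 - 11698 = -363767/116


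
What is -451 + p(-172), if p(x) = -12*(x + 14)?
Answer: 1445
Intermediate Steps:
p(x) = -168 - 12*x (p(x) = -12*(14 + x) = -168 - 12*x)
-451 + p(-172) = -451 + (-168 - 12*(-172)) = -451 + (-168 + 2064) = -451 + 1896 = 1445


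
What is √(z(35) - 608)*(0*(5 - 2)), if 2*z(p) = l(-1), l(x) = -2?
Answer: 0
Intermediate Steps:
z(p) = -1 (z(p) = (½)*(-2) = -1)
√(z(35) - 608)*(0*(5 - 2)) = √(-1 - 608)*(0*(5 - 2)) = √(-609)*(0*3) = (I*√609)*0 = 0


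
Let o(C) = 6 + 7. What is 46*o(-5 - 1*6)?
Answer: 598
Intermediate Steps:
o(C) = 13
46*o(-5 - 1*6) = 46*13 = 598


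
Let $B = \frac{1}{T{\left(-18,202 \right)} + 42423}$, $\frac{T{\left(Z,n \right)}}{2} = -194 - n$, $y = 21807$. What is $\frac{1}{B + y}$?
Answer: $\frac{41631}{907847218} \approx 4.5857 \cdot 10^{-5}$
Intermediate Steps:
$T{\left(Z,n \right)} = -388 - 2 n$ ($T{\left(Z,n \right)} = 2 \left(-194 - n\right) = -388 - 2 n$)
$B = \frac{1}{41631}$ ($B = \frac{1}{\left(-388 - 404\right) + 42423} = \frac{1}{-792 + 42423} = \frac{1}{41631} \approx 2.4021 \cdot 10^{-5}$)
$\frac{1}{B + y} = \frac{1}{\frac{1}{41631} + 21807} = \frac{1}{\frac{907847218}{41631}} = \frac{41631}{907847218}$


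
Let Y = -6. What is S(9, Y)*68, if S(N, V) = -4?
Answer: -272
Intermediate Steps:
S(9, Y)*68 = -4*68 = -272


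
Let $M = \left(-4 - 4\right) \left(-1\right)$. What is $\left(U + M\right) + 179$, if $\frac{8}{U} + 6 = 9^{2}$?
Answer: $\frac{14033}{75} \approx 187.11$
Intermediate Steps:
$U = \frac{8}{75}$ ($U = \frac{8}{-6 + 9^{2}} = \frac{8}{-6 + 81} = \frac{8}{75} \approx 0.10667$)
$M = 8$ ($M = \left(-8\right) \left(-1\right) = 8$)
$\left(U + M\right) + 179 = \left(\frac{8}{75} + 8\right) + 179 = \frac{608}{75} + 179 = \frac{14033}{75}$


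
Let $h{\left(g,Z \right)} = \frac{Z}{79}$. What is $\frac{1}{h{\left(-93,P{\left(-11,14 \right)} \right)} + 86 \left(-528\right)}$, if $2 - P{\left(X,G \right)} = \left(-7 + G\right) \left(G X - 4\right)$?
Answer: $- \frac{79}{3586124} \approx -2.2029 \cdot 10^{-5}$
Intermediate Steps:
$P{\left(X,G \right)} = 2 - \left(-7 + G\right) \left(-4 + G X\right)$ ($P{\left(X,G \right)} = 2 - \left(-7 + G\right) \left(G X - 4\right) = 2 - \left(-7 + G\right) \left(-4 + G X\right)$)
$h{\left(g,Z \right)} = \frac{Z}{79}$
$\frac{1}{h{\left(-93,P{\left(-11,14 \right)} \right)} + 86 \left(-528\right)} = \frac{1}{\frac{-26 + 4 \cdot 14 - - 11 \cdot 14^{2} + 7 \cdot 14 \left(-11\right)}{79} + 86 \left(-528\right)} = \frac{1}{\frac{-26 + 56 - \left(-11\right) 196 - 1078}{79} - 45408} = \frac{1}{\frac{-26 + 56 + 2156 - 1078}{79} - 45408} = \frac{1}{\frac{1}{79} \cdot 1108 - 45408} = \frac{1}{\frac{1108}{79} - 45408} = \frac{1}{- \frac{3586124}{79}} = - \frac{79}{3586124}$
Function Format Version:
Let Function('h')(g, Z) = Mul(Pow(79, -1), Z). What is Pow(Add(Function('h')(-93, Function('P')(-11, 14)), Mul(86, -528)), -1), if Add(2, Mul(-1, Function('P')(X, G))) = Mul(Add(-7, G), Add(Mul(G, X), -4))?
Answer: Rational(-79, 3586124) ≈ -2.2029e-5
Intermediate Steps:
Function('P')(X, G) = Add(2, Mul(-1, Add(-7, G), Add(-4, Mul(G, X)))) (Function('P')(X, G) = Add(2, Mul(-1, Mul(Add(-7, G), Add(Mul(G, X), -4)))) = Add(2, Mul(-1, Mul(Add(-7, G), Add(-4, Mul(G, X))))) = Add(2, Mul(-1, Add(-7, G), Add(-4, Mul(G, X)))))
Function('h')(g, Z) = Mul(Rational(1, 79), Z)
Pow(Add(Function('h')(-93, Function('P')(-11, 14)), Mul(86, -528)), -1) = Pow(Add(Mul(Rational(1, 79), Add(-26, Mul(4, 14), Mul(-1, -11, Pow(14, 2)), Mul(7, 14, -11))), Mul(86, -528)), -1) = Pow(Add(Mul(Rational(1, 79), Add(-26, 56, Mul(-1, -11, 196), -1078)), -45408), -1) = Pow(Add(Mul(Rational(1, 79), Add(-26, 56, 2156, -1078)), -45408), -1) = Pow(Add(Mul(Rational(1, 79), 1108), -45408), -1) = Pow(Add(Rational(1108, 79), -45408), -1) = Pow(Rational(-3586124, 79), -1) = Rational(-79, 3586124)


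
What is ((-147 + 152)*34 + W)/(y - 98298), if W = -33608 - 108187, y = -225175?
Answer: 141625/323473 ≈ 0.43783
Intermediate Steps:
W = -141795
((-147 + 152)*34 + W)/(y - 98298) = ((-147 + 152)*34 - 141795)/(-225175 - 98298) = (5*34 - 141795)/(-323473) = (170 - 141795)*(-1/323473) = -141625*(-1/323473) = 141625/323473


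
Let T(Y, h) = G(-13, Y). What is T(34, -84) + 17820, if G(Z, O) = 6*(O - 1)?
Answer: 18018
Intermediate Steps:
G(Z, O) = -6 + 6*O (G(Z, O) = 6*(-1 + O) = -6 + 6*O)
T(Y, h) = -6 + 6*Y
T(34, -84) + 17820 = (-6 + 6*34) + 17820 = (-6 + 204) + 17820 = 198 + 17820 = 18018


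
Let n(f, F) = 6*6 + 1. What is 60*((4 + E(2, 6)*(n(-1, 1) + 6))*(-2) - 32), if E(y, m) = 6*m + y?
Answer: -198480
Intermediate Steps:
n(f, F) = 37 (n(f, F) = 36 + 1 = 37)
E(y, m) = y + 6*m
60*((4 + E(2, 6)*(n(-1, 1) + 6))*(-2) - 32) = 60*((4 + (2 + 6*6)*(37 + 6))*(-2) - 32) = 60*((4 + (2 + 36)*43)*(-2) - 32) = 60*((4 + 38*43)*(-2) - 32) = 60*((4 + 1634)*(-2) - 32) = 60*(1638*(-2) - 32) = 60*(-3276 - 32) = 60*(-3308) = -198480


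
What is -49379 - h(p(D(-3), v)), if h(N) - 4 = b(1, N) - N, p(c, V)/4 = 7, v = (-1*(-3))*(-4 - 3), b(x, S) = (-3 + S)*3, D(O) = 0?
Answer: -49430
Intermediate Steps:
b(x, S) = -9 + 3*S
v = -21 (v = 3*(-7) = -21)
p(c, V) = 28 (p(c, V) = 4*7 = 28)
h(N) = -5 + 2*N (h(N) = 4 + ((-9 + 3*N) - N) = 4 + (-9 + 2*N) = -5 + 2*N)
-49379 - h(p(D(-3), v)) = -49379 - (-5 + 2*28) = -49379 - (-5 + 56) = -49379 - 1*51 = -49379 - 51 = -49430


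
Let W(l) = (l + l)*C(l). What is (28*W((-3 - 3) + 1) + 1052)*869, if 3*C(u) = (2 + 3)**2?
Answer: -3340436/3 ≈ -1.1135e+6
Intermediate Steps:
C(u) = 25/3 (C(u) = (2 + 3)**2/3 = (1/3)*5**2 = (1/3)*25 = 25/3)
W(l) = 50*l/3 (W(l) = (l + l)*(25/3) = (2*l)*(25/3) = 50*l/3)
(28*W((-3 - 3) + 1) + 1052)*869 = (28*(50*((-3 - 3) + 1)/3) + 1052)*869 = (28*(50*(-6 + 1)/3) + 1052)*869 = (28*((50/3)*(-5)) + 1052)*869 = (28*(-250/3) + 1052)*869 = (-7000/3 + 1052)*869 = -3844/3*869 = -3340436/3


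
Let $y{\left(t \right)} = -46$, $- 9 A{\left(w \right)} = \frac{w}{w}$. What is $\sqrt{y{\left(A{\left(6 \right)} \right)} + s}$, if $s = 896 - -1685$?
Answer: $13 \sqrt{15} \approx 50.349$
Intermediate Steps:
$A{\left(w \right)} = - \frac{1}{9}$ ($A{\left(w \right)} = - \frac{w \frac{1}{w}}{9} = \left(- \frac{1}{9}\right) 1 = - \frac{1}{9}$)
$s = 2581$ ($s = 896 + 1685 = 2581$)
$\sqrt{y{\left(A{\left(6 \right)} \right)} + s} = \sqrt{-46 + 2581} = \sqrt{2535} = 13 \sqrt{15}$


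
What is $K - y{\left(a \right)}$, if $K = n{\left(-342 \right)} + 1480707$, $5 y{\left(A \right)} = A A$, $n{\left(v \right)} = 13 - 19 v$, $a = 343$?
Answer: $\frac{7318441}{5} \approx 1.4637 \cdot 10^{6}$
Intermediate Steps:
$y{\left(A \right)} = \frac{A^{2}}{5}$ ($y{\left(A \right)} = \frac{A A}{5} = \frac{A^{2}}{5}$)
$K = 1487218$ ($K = \left(13 - -6498\right) + 1480707 = \left(13 + 6498\right) + 1480707 = 6511 + 1480707 = 1487218$)
$K - y{\left(a \right)} = 1487218 - \frac{343^{2}}{5} = 1487218 - \frac{1}{5} \cdot 117649 = 1487218 - \frac{117649}{5} = \frac{7318441}{5}$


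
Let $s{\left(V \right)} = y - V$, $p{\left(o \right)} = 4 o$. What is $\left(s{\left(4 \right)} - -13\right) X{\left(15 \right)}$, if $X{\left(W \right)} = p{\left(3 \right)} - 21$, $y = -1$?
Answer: $-72$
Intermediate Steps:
$s{\left(V \right)} = -1 - V$
$X{\left(W \right)} = -9$ ($X{\left(W \right)} = 4 \cdot 3 - 21 = 12 - 21 = -9$)
$\left(s{\left(4 \right)} - -13\right) X{\left(15 \right)} = \left(\left(-1 - 4\right) - -13\right) \left(-9\right) = \left(\left(-1 - 4\right) + 13\right) \left(-9\right) = \left(-5 + 13\right) \left(-9\right) = 8 \left(-9\right) = -72$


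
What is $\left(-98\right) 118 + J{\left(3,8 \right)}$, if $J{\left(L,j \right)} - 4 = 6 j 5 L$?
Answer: $-10840$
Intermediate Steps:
$J{\left(L,j \right)} = 4 + 30 L j$ ($J{\left(L,j \right)} = 4 + 6 j 5 L = 4 + 30 L j$)
$\left(-98\right) 118 + J{\left(3,8 \right)} = \left(-98\right) 118 + \left(4 + 30 \cdot 3 \cdot 8\right) = -11564 + \left(4 + 720\right) = -11564 + 724 = -10840$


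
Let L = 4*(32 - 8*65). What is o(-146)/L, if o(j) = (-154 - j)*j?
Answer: -73/122 ≈ -0.59836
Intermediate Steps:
L = -1952 (L = 4*(32 - 520) = 4*(-488) = -1952)
o(j) = j*(-154 - j)
o(-146)/L = -1*(-146)*(154 - 146)/(-1952) = -1*(-146)*8*(-1/1952) = 1168*(-1/1952) = -73/122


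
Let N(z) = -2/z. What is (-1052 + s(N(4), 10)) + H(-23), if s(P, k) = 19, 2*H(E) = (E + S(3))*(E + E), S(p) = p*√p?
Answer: -504 - 69*√3 ≈ -623.51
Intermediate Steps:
S(p) = p^(3/2)
H(E) = E*(E + 3*√3) (H(E) = ((E + 3^(3/2))*(E + E))/2 = ((E + 3*√3)*(2*E))/2 = (2*E*(E + 3*√3))/2 = E*(E + 3*√3))
(-1052 + s(N(4), 10)) + H(-23) = (-1052 + 19) - 23*(-23 + 3*√3) = -1033 + (529 - 69*√3) = -504 - 69*√3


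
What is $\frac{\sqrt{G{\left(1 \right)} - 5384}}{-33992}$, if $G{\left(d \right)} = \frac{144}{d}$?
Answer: $- \frac{i \sqrt{1310}}{16996} \approx - 0.0021296 i$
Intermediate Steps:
$\frac{\sqrt{G{\left(1 \right)} - 5384}}{-33992} = \frac{\sqrt{\frac{144}{1} - 5384}}{-33992} = \sqrt{144 \cdot 1 - 5384} \left(- \frac{1}{33992}\right) = \sqrt{144 - 5384} \left(- \frac{1}{33992}\right) = \sqrt{-5240} \left(- \frac{1}{33992}\right) = 2 i \sqrt{1310} \left(- \frac{1}{33992}\right) = - \frac{i \sqrt{1310}}{16996}$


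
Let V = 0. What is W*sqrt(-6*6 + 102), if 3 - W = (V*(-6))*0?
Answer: 3*sqrt(66) ≈ 24.372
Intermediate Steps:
W = 3 (W = 3 - 0*(-6)*0 = 3 - 0*0 = 3 - 1*0 = 3 + 0 = 3)
W*sqrt(-6*6 + 102) = 3*sqrt(-6*6 + 102) = 3*sqrt(-36 + 102) = 3*sqrt(66)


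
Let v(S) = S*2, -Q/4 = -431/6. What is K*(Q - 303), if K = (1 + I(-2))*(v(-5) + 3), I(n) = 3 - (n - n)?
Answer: 1316/3 ≈ 438.67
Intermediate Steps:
Q = 862/3 (Q = -(-1724)/6 = -4*(-431/6) = 862/3 ≈ 287.33)
I(n) = 3 (I(n) = 3 - 1*0 = 3 + 0 = 3)
v(S) = 2*S
K = -28 (K = (1 + 3)*(2*(-5) + 3) = 4*(-10 + 3) = 4*(-7) = -28)
K*(Q - 303) = -28*(862/3 - 303) = -28*(-47/3) = 1316/3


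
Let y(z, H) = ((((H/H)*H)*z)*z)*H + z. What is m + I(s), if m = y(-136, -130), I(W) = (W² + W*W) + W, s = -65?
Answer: 312590649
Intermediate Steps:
y(z, H) = z + H²*z² (y(z, H) = (((1*H)*z)*z)*H + z = ((H*z)*z)*H + z = (H*z²)*H + z = H²*z² + z = z + H²*z²)
I(W) = W + 2*W² (I(W) = (W² + W²) + W = 2*W² + W = W + 2*W²)
m = 312582264 (m = -136*(1 - 136*(-130)²) = -136*(1 - 136*16900) = -136*(1 - 2298400) = -136*(-2298399) = 312582264)
m + I(s) = 312582264 - 65*(1 + 2*(-65)) = 312582264 - 65*(1 - 130) = 312582264 - 65*(-129) = 312582264 + 8385 = 312590649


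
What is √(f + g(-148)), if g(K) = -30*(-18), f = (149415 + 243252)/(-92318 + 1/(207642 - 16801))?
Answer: √152703035838962769589/533880589 ≈ 23.146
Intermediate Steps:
f = -2270817059/533880589 (f = 392667/(-92318 + 1/190841) = 392667/(-17618059437/190841) = 392667*(-190841/17618059437) = -2270817059/533880589 ≈ -4.2534)
g(K) = 540
√(f + g(-148)) = √(-2270817059/533880589 + 540) = √(286024701001/533880589) = √152703035838962769589/533880589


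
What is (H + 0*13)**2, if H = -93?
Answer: 8649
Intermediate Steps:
(H + 0*13)**2 = (-93 + 0*13)**2 = (-93 + 0)**2 = (-93)**2 = 8649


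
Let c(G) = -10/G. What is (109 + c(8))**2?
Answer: 185761/16 ≈ 11610.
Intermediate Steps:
(109 + c(8))**2 = (109 - 10/8)**2 = (109 - 10*1/8)**2 = (109 - 5/4)**2 = (431/4)**2 = 185761/16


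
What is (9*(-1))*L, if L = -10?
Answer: 90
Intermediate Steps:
(9*(-1))*L = (9*(-1))*(-10) = -9*(-10) = 90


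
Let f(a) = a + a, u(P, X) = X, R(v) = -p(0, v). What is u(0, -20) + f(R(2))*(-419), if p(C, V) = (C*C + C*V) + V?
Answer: 1656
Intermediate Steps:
p(C, V) = V + C**2 + C*V (p(C, V) = (C**2 + C*V) + V = V + C**2 + C*V)
R(v) = -v (R(v) = -(v + 0**2 + 0*v) = -(v + 0 + 0) = -v)
f(a) = 2*a
u(0, -20) + f(R(2))*(-419) = -20 + (2*(-1*2))*(-419) = -20 + (2*(-2))*(-419) = -20 - 4*(-419) = -20 + 1676 = 1656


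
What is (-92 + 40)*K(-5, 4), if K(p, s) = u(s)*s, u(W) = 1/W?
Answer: -52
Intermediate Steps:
u(W) = 1/W
K(p, s) = 1 (K(p, s) = s/s = 1)
(-92 + 40)*K(-5, 4) = (-92 + 40)*1 = -52*1 = -52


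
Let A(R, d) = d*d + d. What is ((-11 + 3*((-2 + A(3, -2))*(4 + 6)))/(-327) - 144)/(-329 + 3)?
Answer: 47077/106602 ≈ 0.44161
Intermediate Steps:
A(R, d) = d + d² (A(R, d) = d² + d = d + d²)
((-11 + 3*((-2 + A(3, -2))*(4 + 6)))/(-327) - 144)/(-329 + 3) = ((-11 + 3*((-2 - 2*(1 - 2))*(4 + 6)))/(-327) - 144)/(-329 + 3) = ((-11 + 3*((-2 - 2*(-1))*10))*(-1/327) - 144)/(-326) = ((-11 + 3*((-2 + 2)*10))*(-1/327) - 144)*(-1/326) = ((-11 + 3*(0*10))*(-1/327) - 144)*(-1/326) = ((-11 + 3*0)*(-1/327) - 144)*(-1/326) = ((-11 + 0)*(-1/327) - 144)*(-1/326) = (-11*(-1/327) - 144)*(-1/326) = (11/327 - 144)*(-1/326) = -47077/327*(-1/326) = 47077/106602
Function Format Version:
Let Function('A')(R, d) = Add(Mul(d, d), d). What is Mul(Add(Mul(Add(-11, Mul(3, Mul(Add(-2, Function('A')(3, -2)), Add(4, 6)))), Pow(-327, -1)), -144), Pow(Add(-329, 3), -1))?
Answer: Rational(47077, 106602) ≈ 0.44161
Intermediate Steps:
Function('A')(R, d) = Add(d, Pow(d, 2)) (Function('A')(R, d) = Add(Pow(d, 2), d) = Add(d, Pow(d, 2)))
Mul(Add(Mul(Add(-11, Mul(3, Mul(Add(-2, Function('A')(3, -2)), Add(4, 6)))), Pow(-327, -1)), -144), Pow(Add(-329, 3), -1)) = Mul(Add(Mul(Add(-11, Mul(3, Mul(Add(-2, Mul(-2, Add(1, -2))), Add(4, 6)))), Pow(-327, -1)), -144), Pow(Add(-329, 3), -1)) = Mul(Add(Mul(Add(-11, Mul(3, Mul(Add(-2, Mul(-2, -1)), 10))), Rational(-1, 327)), -144), Pow(-326, -1)) = Mul(Add(Mul(Add(-11, Mul(3, Mul(Add(-2, 2), 10))), Rational(-1, 327)), -144), Rational(-1, 326)) = Mul(Add(Mul(Add(-11, Mul(3, Mul(0, 10))), Rational(-1, 327)), -144), Rational(-1, 326)) = Mul(Add(Mul(Add(-11, Mul(3, 0)), Rational(-1, 327)), -144), Rational(-1, 326)) = Mul(Add(Mul(Add(-11, 0), Rational(-1, 327)), -144), Rational(-1, 326)) = Mul(Add(Mul(-11, Rational(-1, 327)), -144), Rational(-1, 326)) = Mul(Add(Rational(11, 327), -144), Rational(-1, 326)) = Mul(Rational(-47077, 327), Rational(-1, 326)) = Rational(47077, 106602)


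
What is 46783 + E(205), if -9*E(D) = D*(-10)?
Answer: 423097/9 ≈ 47011.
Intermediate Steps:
E(D) = 10*D/9 (E(D) = -D*(-10)/9 = -(-10)*D/9 = 10*D/9)
46783 + E(205) = 46783 + (10/9)*205 = 46783 + 2050/9 = 423097/9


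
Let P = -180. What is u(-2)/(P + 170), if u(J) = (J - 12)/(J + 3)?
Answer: 7/5 ≈ 1.4000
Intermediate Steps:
u(J) = (-12 + J)/(3 + J)
u(-2)/(P + 170) = ((-12 - 2)/(3 - 2))/(-180 + 170) = (-14/1)/(-10) = (1*(-14))*(-⅒) = -14*(-⅒) = 7/5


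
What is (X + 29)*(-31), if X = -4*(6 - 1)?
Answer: -279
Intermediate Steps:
X = -20 (X = -4*5 = -20)
(X + 29)*(-31) = (-20 + 29)*(-31) = 9*(-31) = -279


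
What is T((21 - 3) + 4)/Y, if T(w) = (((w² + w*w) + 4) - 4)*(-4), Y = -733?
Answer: 3872/733 ≈ 5.2824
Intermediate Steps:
T(w) = -8*w² (T(w) = (((w² + w²) + 4) - 4)*(-4) = ((2*w² + 4) - 4)*(-4) = ((4 + 2*w²) - 4)*(-4) = (2*w²)*(-4) = -8*w²)
T((21 - 3) + 4)/Y = -8*((21 - 3) + 4)²/(-733) = -8*(18 + 4)²*(-1/733) = -8*22²*(-1/733) = -8*484*(-1/733) = -3872*(-1/733) = 3872/733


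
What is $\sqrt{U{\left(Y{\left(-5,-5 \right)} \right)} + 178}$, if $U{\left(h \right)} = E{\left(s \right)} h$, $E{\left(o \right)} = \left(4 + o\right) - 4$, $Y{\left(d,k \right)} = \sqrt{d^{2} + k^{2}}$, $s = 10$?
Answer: $\sqrt{178 + 50 \sqrt{2}} \approx 15.771$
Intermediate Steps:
$E{\left(o \right)} = o$
$U{\left(h \right)} = 10 h$
$\sqrt{U{\left(Y{\left(-5,-5 \right)} \right)} + 178} = \sqrt{10 \sqrt{\left(-5\right)^{2} + \left(-5\right)^{2}} + 178} = \sqrt{10 \sqrt{25 + 25} + 178} = \sqrt{10 \sqrt{50} + 178} = \sqrt{10 \cdot 5 \sqrt{2} + 178} = \sqrt{50 \sqrt{2} + 178} = \sqrt{178 + 50 \sqrt{2}}$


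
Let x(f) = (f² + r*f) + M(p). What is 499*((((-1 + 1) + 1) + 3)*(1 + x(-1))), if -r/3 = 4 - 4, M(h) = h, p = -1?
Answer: 1996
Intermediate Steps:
r = 0 (r = -3*(4 - 4) = -3*0 = 0)
x(f) = -1 + f² (x(f) = (f² + 0*f) - 1 = (f² + 0) - 1 = f² - 1 = -1 + f²)
499*((((-1 + 1) + 1) + 3)*(1 + x(-1))) = 499*((((-1 + 1) + 1) + 3)*(1 + (-1 + (-1)²))) = 499*(((0 + 1) + 3)*(1 + (-1 + 1))) = 499*((1 + 3)*(1 + 0)) = 499*(4*1) = 499*4 = 1996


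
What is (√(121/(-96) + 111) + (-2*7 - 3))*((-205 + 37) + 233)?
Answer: -1105 + 455*√1290/24 ≈ -424.08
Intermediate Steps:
(√(121/(-96) + 111) + (-2*7 - 3))*((-205 + 37) + 233) = (√(121*(-1/96) + 111) + (-14 - 3))*(-168 + 233) = (√(-121/96 + 111) - 17)*65 = (√(10535/96) - 17)*65 = (7*√1290/24 - 17)*65 = (-17 + 7*√1290/24)*65 = -1105 + 455*√1290/24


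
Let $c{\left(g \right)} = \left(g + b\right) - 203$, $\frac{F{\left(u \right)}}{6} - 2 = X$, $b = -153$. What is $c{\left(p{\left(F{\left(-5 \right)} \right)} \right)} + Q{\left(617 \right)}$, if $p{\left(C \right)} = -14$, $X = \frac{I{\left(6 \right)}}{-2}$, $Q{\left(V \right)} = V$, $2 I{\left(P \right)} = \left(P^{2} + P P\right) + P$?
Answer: $247$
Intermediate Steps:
$I{\left(P \right)} = P^{2} + \frac{P}{2}$ ($I{\left(P \right)} = \frac{\left(P^{2} + P P\right) + P}{2} = \frac{\left(P^{2} + P^{2}\right) + P}{2} = \frac{2 P^{2} + P}{2} = \frac{P + 2 P^{2}}{2} = P^{2} + \frac{P}{2}$)
$X = - \frac{39}{2}$ ($X = \frac{6 \left(\frac{1}{2} + 6\right)}{-2} = 6 \cdot \frac{13}{2} \left(- \frac{1}{2}\right) = 39 \left(- \frac{1}{2}\right) = - \frac{39}{2} \approx -19.5$)
$F{\left(u \right)} = -105$ ($F{\left(u \right)} = 12 + 6 \left(- \frac{39}{2}\right) = 12 - 117 = -105$)
$c{\left(g \right)} = -356 + g$ ($c{\left(g \right)} = \left(g - 153\right) - 203 = \left(-153 + g\right) - 203 = -356 + g$)
$c{\left(p{\left(F{\left(-5 \right)} \right)} \right)} + Q{\left(617 \right)} = \left(-356 - 14\right) + 617 = -370 + 617 = 247$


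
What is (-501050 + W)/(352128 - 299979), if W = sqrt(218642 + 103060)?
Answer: -501050/52149 + sqrt(321702)/52149 ≈ -9.5972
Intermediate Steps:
W = sqrt(321702) ≈ 567.19
(-501050 + W)/(352128 - 299979) = (-501050 + sqrt(321702))/(352128 - 299979) = (-501050 + sqrt(321702))/52149 = (-501050 + sqrt(321702))*(1/52149) = -501050/52149 + sqrt(321702)/52149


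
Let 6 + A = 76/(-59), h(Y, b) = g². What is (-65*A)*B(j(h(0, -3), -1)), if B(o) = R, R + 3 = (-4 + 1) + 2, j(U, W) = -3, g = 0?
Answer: -111800/59 ≈ -1894.9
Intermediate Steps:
h(Y, b) = 0 (h(Y, b) = 0² = 0)
R = -4 (R = -3 + ((-4 + 1) + 2) = -3 + (-3 + 2) = -3 - 1 = -4)
B(o) = -4
A = -430/59 (A = -6 + 76/(-59) = -6 + 76*(-1/59) = -6 - 76/59 = -430/59 ≈ -7.2881)
(-65*A)*B(j(h(0, -3), -1)) = -65*(-430/59)*(-4) = (27950/59)*(-4) = -111800/59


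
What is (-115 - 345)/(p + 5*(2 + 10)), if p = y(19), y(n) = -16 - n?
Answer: -92/5 ≈ -18.400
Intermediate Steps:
p = -35 (p = -16 - 1*19 = -16 - 19 = -35)
(-115 - 345)/(p + 5*(2 + 10)) = (-115 - 345)/(-35 + 5*(2 + 10)) = -460/(-35 + 5*12) = -460/(-35 + 60) = -460/25 = -460*1/25 = -92/5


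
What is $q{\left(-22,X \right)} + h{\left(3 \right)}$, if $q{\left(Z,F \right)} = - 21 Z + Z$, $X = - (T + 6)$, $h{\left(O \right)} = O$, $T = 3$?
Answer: $443$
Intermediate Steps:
$X = -9$ ($X = - (3 + 6) = \left(-1\right) 9 = -9$)
$q{\left(Z,F \right)} = - 20 Z$
$q{\left(-22,X \right)} + h{\left(3 \right)} = \left(-20\right) \left(-22\right) + 3 = 440 + 3 = 443$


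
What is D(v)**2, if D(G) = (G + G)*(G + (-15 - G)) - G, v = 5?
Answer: 24025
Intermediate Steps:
D(G) = -31*G (D(G) = (2*G)*(-15) - G = -30*G - G = -31*G)
D(v)**2 = (-31*5)**2 = (-155)**2 = 24025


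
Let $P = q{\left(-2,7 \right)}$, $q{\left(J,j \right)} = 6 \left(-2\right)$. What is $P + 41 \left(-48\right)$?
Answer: $-1980$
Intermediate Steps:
$q{\left(J,j \right)} = -12$
$P = -12$
$P + 41 \left(-48\right) = -12 + 41 \left(-48\right) = -12 - 1968 = -1980$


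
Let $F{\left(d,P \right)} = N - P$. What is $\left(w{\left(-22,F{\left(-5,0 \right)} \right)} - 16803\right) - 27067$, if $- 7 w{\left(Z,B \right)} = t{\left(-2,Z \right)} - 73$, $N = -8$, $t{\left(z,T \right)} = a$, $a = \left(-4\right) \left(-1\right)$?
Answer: $- \frac{307021}{7} \approx -43860.0$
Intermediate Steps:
$a = 4$
$t{\left(z,T \right)} = 4$
$F{\left(d,P \right)} = -8 - P$
$w{\left(Z,B \right)} = \frac{69}{7}$ ($w{\left(Z,B \right)} = - \frac{4 - 73}{7} = \left(- \frac{1}{7}\right) \left(-69\right) = \frac{69}{7}$)
$\left(w{\left(-22,F{\left(-5,0 \right)} \right)} - 16803\right) - 27067 = \left(\frac{69}{7} - 16803\right) - 27067 = - \frac{117552}{7} - 27067 = - \frac{307021}{7}$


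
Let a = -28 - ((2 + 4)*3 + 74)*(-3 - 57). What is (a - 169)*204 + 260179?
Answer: 1346071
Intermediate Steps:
a = 5492 (a = -28 - (6*3 + 74)*(-60) = -28 - (18 + 74)*(-60) = -28 - 92*(-60) = -28 - 1*(-5520) = -28 + 5520 = 5492)
(a - 169)*204 + 260179 = (5492 - 169)*204 + 260179 = 5323*204 + 260179 = 1085892 + 260179 = 1346071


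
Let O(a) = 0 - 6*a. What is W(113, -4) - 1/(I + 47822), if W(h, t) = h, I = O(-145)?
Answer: 5502195/48692 ≈ 113.00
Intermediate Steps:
O(a) = -6*a
I = 870 (I = -6*(-145) = 870)
W(113, -4) - 1/(I + 47822) = 113 - 1/(870 + 47822) = 113 - 1/48692 = 5502195/48692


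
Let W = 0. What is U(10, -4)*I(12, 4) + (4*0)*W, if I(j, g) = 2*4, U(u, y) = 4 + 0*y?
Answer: 32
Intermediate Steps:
U(u, y) = 4 (U(u, y) = 4 + 0 = 4)
I(j, g) = 8
U(10, -4)*I(12, 4) + (4*0)*W = 4*8 + (4*0)*0 = 32 + 0*0 = 32 + 0 = 32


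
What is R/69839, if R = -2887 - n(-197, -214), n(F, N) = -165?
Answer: -2722/69839 ≈ -0.038975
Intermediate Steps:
R = -2722 (R = -2887 - 1*(-165) = -2887 + 165 = -2722)
R/69839 = -2722/69839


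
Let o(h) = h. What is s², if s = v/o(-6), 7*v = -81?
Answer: 729/196 ≈ 3.7194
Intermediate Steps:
v = -81/7 (v = (⅐)*(-81) = -81/7 ≈ -11.571)
s = 27/14 (s = -81/7/(-6) = -81/7*(-⅙) = 27/14 ≈ 1.9286)
s² = (27/14)² = 729/196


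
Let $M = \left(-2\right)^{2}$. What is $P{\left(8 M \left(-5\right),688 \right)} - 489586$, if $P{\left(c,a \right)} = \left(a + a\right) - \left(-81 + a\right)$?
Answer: $-488817$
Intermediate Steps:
$M = 4$
$P{\left(c,a \right)} = 81 + a$ ($P{\left(c,a \right)} = 2 a - \left(-81 + a\right) = 81 + a$)
$P{\left(8 M \left(-5\right),688 \right)} - 489586 = \left(81 + 688\right) - 489586 = 769 - 489586 = -488817$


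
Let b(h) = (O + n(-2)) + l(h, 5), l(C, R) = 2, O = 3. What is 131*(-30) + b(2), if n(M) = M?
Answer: -3927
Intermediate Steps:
b(h) = 3 (b(h) = (3 - 2) + 2 = 1 + 2 = 3)
131*(-30) + b(2) = 131*(-30) + 3 = -3930 + 3 = -3927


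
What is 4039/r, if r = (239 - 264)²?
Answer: 4039/625 ≈ 6.4624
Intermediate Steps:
r = 625 (r = (-25)² = 625)
4039/r = 4039/625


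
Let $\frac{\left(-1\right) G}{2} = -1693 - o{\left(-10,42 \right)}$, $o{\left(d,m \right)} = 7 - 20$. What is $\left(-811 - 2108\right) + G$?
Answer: $441$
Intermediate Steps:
$o{\left(d,m \right)} = -13$
$G = 3360$ ($G = - 2 \left(-1693 - -13\right) = - 2 \left(-1693 + 13\right) = \left(-2\right) \left(-1680\right) = 3360$)
$\left(-811 - 2108\right) + G = \left(-811 - 2108\right) + 3360 = -2919 + 3360 = 441$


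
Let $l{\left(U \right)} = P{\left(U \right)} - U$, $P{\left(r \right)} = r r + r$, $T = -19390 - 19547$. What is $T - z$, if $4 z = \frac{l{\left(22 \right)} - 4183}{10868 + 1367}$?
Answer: $- \frac{1905573081}{48940} \approx -38937.0$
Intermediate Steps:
$T = -38937$
$P{\left(r \right)} = r + r^{2}$ ($P{\left(r \right)} = r^{2} + r = r + r^{2}$)
$l{\left(U \right)} = - U + U \left(1 + U\right)$ ($l{\left(U \right)} = U \left(1 + U\right) - U = - U + U \left(1 + U\right)$)
$z = - \frac{3699}{48940}$ ($z = \frac{\left(22^{2} - 4183\right) \frac{1}{10868 + 1367}}{4} = \frac{\left(484 - 4183\right) \frac{1}{12235}}{4} = \frac{\left(-3699\right) \frac{1}{12235}}{4} = \frac{1}{4} \left(- \frac{3699}{12235}\right) = - \frac{3699}{48940} \approx -0.075582$)
$T - z = -38937 - - \frac{3699}{48940} = -38937 + \frac{3699}{48940} = - \frac{1905573081}{48940}$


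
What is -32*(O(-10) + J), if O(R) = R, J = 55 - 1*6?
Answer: -1248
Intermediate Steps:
J = 49 (J = 55 - 6 = 49)
-32*(O(-10) + J) = -32*(-10 + 49) = -32*39 = -1248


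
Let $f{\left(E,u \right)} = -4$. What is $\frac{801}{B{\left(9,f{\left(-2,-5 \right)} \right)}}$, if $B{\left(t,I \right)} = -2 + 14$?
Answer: $\frac{267}{4} \approx 66.75$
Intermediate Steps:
$B{\left(t,I \right)} = 12$
$\frac{801}{B{\left(9,f{\left(-2,-5 \right)} \right)}} = \frac{801}{12} = 801 \cdot \frac{1}{12} = \frac{267}{4}$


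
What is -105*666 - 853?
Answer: -70783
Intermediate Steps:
-105*666 - 853 = -69930 - 853 = -70783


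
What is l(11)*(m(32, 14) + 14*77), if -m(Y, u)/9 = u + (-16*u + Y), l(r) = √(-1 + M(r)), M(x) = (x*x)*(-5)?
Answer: 2680*I*√606 ≈ 65974.0*I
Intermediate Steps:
M(x) = -5*x² (M(x) = x²*(-5) = -5*x²)
l(r) = √(-1 - 5*r²)
m(Y, u) = -9*Y + 135*u (m(Y, u) = -9*(u + (-16*u + Y)) = -9*(u + (Y - 16*u)) = -9*(Y - 15*u) = -9*Y + 135*u)
l(11)*(m(32, 14) + 14*77) = √(-1 - 5*11²)*((-9*32 + 135*14) + 14*77) = √(-1 - 5*121)*((-288 + 1890) + 1078) = √(-1 - 605)*(1602 + 1078) = √(-606)*2680 = (I*√606)*2680 = 2680*I*√606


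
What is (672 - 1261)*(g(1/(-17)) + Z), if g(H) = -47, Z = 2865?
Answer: -1659802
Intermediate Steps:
(672 - 1261)*(g(1/(-17)) + Z) = (672 - 1261)*(-47 + 2865) = -589*2818 = -1659802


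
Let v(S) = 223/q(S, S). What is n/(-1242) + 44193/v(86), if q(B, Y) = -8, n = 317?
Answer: -439172339/276966 ≈ -1585.7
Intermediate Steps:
v(S) = -223/8 (v(S) = 223/(-8) = 223*(-1/8) = -223/8)
n/(-1242) + 44193/v(86) = 317/(-1242) + 44193/(-223/8) = 317*(-1/1242) + 44193*(-8/223) = -317/1242 - 353544/223 = -439172339/276966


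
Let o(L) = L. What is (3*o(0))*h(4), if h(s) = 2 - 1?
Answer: 0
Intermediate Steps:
h(s) = 1
(3*o(0))*h(4) = (3*0)*1 = 0*1 = 0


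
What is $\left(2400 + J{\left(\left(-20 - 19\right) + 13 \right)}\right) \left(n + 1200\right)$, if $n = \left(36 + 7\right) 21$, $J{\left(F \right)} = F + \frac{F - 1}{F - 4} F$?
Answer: $\frac{24716559}{5} \approx 4.9433 \cdot 10^{6}$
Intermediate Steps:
$J{\left(F \right)} = F + \frac{F \left(-1 + F\right)}{-4 + F}$ ($J{\left(F \right)} = F + \frac{-1 + F}{-4 + F} F = F + \frac{F \left(-1 + F\right)}{-4 + F}$)
$n = 903$ ($n = 43 \cdot 21 = 903$)
$\left(2400 + J{\left(\left(-20 - 19\right) + 13 \right)}\right) \left(n + 1200\right) = \left(2400 + \frac{\left(\left(-20 - 19\right) + 13\right) \left(-5 + 2 \left(\left(-20 - 19\right) + 13\right)\right)}{-4 + \left(\left(-20 - 19\right) + 13\right)}\right) \left(903 + 1200\right) = \left(2400 + \frac{\left(-39 + 13\right) \left(-5 + 2 \left(-39 + 13\right)\right)}{-4 + \left(-39 + 13\right)}\right) 2103 = \left(2400 - \frac{26 \left(-5 + 2 \left(-26\right)\right)}{-4 - 26}\right) 2103 = \left(2400 - \frac{26 \left(-5 - 52\right)}{-30}\right) 2103 = \left(2400 - \left(- \frac{13}{15}\right) \left(-57\right)\right) 2103 = \left(2400 - \frac{247}{5}\right) 2103 = \frac{11753}{5} \cdot 2103 = \frac{24716559}{5}$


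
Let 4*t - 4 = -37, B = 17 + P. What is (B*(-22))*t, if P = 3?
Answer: 3630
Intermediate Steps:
B = 20 (B = 17 + 3 = 20)
t = -33/4 (t = 1 + (¼)*(-37) = 1 - 37/4 = -33/4 ≈ -8.2500)
(B*(-22))*t = (20*(-22))*(-33/4) = -440*(-33/4) = 3630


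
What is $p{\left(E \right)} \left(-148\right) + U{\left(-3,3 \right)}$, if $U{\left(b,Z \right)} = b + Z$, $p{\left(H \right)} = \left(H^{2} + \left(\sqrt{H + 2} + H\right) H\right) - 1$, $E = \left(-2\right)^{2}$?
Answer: $-4588 - 592 \sqrt{6} \approx -6038.1$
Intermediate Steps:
$E = 4$
$p{\left(H \right)} = -1 + H^{2} + H \left(H + \sqrt{2 + H}\right)$ ($p{\left(H \right)} = \left(H^{2} + \left(\sqrt{2 + H} + H\right) H\right) - 1 = \left(H^{2} + \left(H + \sqrt{2 + H}\right) H\right) - 1 = \left(H^{2} + H \left(H + \sqrt{2 + H}\right)\right) - 1 = -1 + H^{2} + H \left(H + \sqrt{2 + H}\right)$)
$U{\left(b,Z \right)} = Z + b$
$p{\left(E \right)} \left(-148\right) + U{\left(-3,3 \right)} = \left(-1 + 2 \cdot 4^{2} + 4 \sqrt{2 + 4}\right) \left(-148\right) + \left(3 - 3\right) = \left(-1 + 2 \cdot 16 + 4 \sqrt{6}\right) \left(-148\right) + 0 = \left(-1 + 32 + 4 \sqrt{6}\right) \left(-148\right) + 0 = \left(31 + 4 \sqrt{6}\right) \left(-148\right) + 0 = \left(-4588 - 592 \sqrt{6}\right) + 0 = -4588 - 592 \sqrt{6}$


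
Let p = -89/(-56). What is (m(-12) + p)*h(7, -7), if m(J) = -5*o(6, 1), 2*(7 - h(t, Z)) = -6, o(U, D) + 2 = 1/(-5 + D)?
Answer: 3595/28 ≈ 128.39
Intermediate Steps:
o(U, D) = -2 + 1/(-5 + D)
h(t, Z) = 10 (h(t, Z) = 7 - 1/2*(-6) = 7 + 3 = 10)
m(J) = 45/4 (m(J) = -5*(11 - 2*1)/(-5 + 1) = -5*(11 - 2)/(-4) = -(-5)*9/4 = -5*(-9/4) = 45/4)
p = 89/56 (p = -89*(-1/56) = 89/56 ≈ 1.5893)
(m(-12) + p)*h(7, -7) = (45/4 + 89/56)*10 = (719/56)*10 = 3595/28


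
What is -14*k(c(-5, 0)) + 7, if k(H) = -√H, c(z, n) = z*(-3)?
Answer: 7 + 14*√15 ≈ 61.222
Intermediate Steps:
c(z, n) = -3*z
-14*k(c(-5, 0)) + 7 = -(-14)*√(-3*(-5)) + 7 = -(-14)*√15 + 7 = 14*√15 + 7 = 7 + 14*√15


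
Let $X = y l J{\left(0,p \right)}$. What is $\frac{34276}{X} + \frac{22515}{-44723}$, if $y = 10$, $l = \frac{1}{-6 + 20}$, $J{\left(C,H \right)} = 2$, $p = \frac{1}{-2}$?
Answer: $\frac{5365126843}{223615} \approx 23993.0$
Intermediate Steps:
$p = - \frac{1}{2} \approx -0.5$
$l = \frac{1}{14} \approx 0.071429$
$X = \frac{10}{7}$ ($X = 10 \cdot \frac{1}{14} \cdot 2 = \frac{5}{7} \cdot 2 = \frac{10}{7} \approx 1.4286$)
$\frac{34276}{X} + \frac{22515}{-44723} = \frac{34276}{\frac{10}{7}} + \frac{22515}{-44723} = 34276 \cdot \frac{7}{10} + 22515 \left(- \frac{1}{44723}\right) = \frac{119966}{5} - \frac{22515}{44723} = \frac{5365126843}{223615}$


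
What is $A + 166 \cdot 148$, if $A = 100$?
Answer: $24668$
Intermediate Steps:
$A + 166 \cdot 148 = 100 + 166 \cdot 148 = 100 + 24568 = 24668$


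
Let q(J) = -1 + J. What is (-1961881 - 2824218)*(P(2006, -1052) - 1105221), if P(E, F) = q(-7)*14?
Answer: 5290233165967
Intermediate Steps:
P(E, F) = -112 (P(E, F) = (-1 - 7)*14 = -8*14 = -112)
(-1961881 - 2824218)*(P(2006, -1052) - 1105221) = (-1961881 - 2824218)*(-112 - 1105221) = -4786099*(-1105333) = 5290233165967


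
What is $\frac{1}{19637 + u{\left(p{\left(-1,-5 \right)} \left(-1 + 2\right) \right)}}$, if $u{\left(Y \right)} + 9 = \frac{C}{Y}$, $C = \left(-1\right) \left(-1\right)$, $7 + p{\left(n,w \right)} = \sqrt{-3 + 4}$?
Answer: $\frac{6}{117767} \approx 5.0948 \cdot 10^{-5}$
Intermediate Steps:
$p{\left(n,w \right)} = -6$ ($p{\left(n,w \right)} = -7 + \sqrt{-3 + 4} = -7 + \sqrt{1} = -7 + 1 = -6$)
$C = 1$
$u{\left(Y \right)} = -9 + \frac{1}{Y}$ ($u{\left(Y \right)} = -9 + 1 \frac{1}{Y} = -9 + \frac{1}{Y}$)
$\frac{1}{19637 + u{\left(p{\left(-1,-5 \right)} \left(-1 + 2\right) \right)}} = \frac{1}{19637 - \left(9 - \frac{1}{\left(-6\right) \left(-1 + 2\right)}\right)} = \frac{1}{19637 - \left(9 - \frac{1}{\left(-6\right) 1}\right)} = \frac{1}{19637 - \left(9 - \frac{1}{-6}\right)} = \frac{1}{19637 - \frac{55}{6}} = \frac{1}{\frac{117767}{6}} = \frac{6}{117767}$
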